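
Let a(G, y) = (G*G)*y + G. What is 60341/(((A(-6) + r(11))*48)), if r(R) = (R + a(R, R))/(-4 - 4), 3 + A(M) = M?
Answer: -60341/8550 ≈ -7.0574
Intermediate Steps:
a(G, y) = G + y*G**2 (a(G, y) = G**2*y + G = y*G**2 + G = G + y*G**2)
A(M) = -3 + M
r(R) = -R/8 - R*(1 + R**2)/8 (r(R) = (R + R*(1 + R*R))/(-4 - 4) = (R + R*(1 + R**2))/(-8) = (R + R*(1 + R**2))*(-1/8) = -R/8 - R*(1 + R**2)/8)
60341/(((A(-6) + r(11))*48)) = 60341/((((-3 - 6) + (1/8)*11*(-2 - 1*11**2))*48)) = 60341/(((-9 + (1/8)*11*(-2 - 1*121))*48)) = 60341/(((-9 + (1/8)*11*(-2 - 121))*48)) = 60341/(((-9 + (1/8)*11*(-123))*48)) = 60341/(((-9 - 1353/8)*48)) = 60341/((-1425/8*48)) = 60341/(-8550) = 60341*(-1/8550) = -60341/8550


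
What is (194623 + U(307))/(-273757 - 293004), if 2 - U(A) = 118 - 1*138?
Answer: -194645/566761 ≈ -0.34343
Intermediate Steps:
U(A) = 22 (U(A) = 2 - (118 - 1*138) = 2 - (118 - 138) = 2 - 1*(-20) = 2 + 20 = 22)
(194623 + U(307))/(-273757 - 293004) = (194623 + 22)/(-273757 - 293004) = 194645/(-566761) = 194645*(-1/566761) = -194645/566761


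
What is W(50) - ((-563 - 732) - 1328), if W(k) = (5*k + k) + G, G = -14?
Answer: 2909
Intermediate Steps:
W(k) = -14 + 6*k (W(k) = (5*k + k) - 14 = 6*k - 14 = -14 + 6*k)
W(50) - ((-563 - 732) - 1328) = (-14 + 6*50) - ((-563 - 732) - 1328) = (-14 + 300) - (-1295 - 1328) = 286 - 1*(-2623) = 286 + 2623 = 2909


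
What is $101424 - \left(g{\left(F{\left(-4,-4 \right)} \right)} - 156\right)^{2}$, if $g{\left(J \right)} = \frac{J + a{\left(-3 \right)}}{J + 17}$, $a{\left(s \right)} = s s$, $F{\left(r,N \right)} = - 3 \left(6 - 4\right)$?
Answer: $\frac{9337935}{121} \approx 77173.0$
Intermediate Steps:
$F{\left(r,N \right)} = -6$ ($F{\left(r,N \right)} = \left(-3\right) 2 = -6$)
$a{\left(s \right)} = s^{2}$
$g{\left(J \right)} = \frac{9 + J}{17 + J}$ ($g{\left(J \right)} = \frac{J + \left(-3\right)^{2}}{J + 17} = \frac{J + 9}{17 + J} = \frac{9 + J}{17 + J}$)
$101424 - \left(g{\left(F{\left(-4,-4 \right)} \right)} - 156\right)^{2} = 101424 - \left(\frac{9 - 6}{17 - 6} - 156\right)^{2} = 101424 - \left(\frac{1}{11} \cdot 3 - 156\right)^{2} = 101424 - \left(\frac{3}{11} - 156\right)^{2} = 101424 - \left(- \frac{1713}{11}\right)^{2} = 101424 - \frac{2934369}{121} = \frac{9337935}{121}$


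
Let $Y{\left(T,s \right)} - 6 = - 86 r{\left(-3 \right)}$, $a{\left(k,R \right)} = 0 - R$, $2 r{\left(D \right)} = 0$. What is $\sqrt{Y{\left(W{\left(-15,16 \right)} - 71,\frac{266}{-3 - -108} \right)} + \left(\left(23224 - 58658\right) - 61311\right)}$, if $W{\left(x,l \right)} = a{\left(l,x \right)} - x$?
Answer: $i \sqrt{96739} \approx 311.03 i$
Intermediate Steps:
$r{\left(D \right)} = 0$ ($r{\left(D \right)} = \frac{1}{2} \cdot 0 = 0$)
$a{\left(k,R \right)} = - R$
$W{\left(x,l \right)} = - 2 x$ ($W{\left(x,l \right)} = - x - x = - 2 x$)
$Y{\left(T,s \right)} = 6$ ($Y{\left(T,s \right)} = 6 - 0 = 6 + 0 = 6$)
$\sqrt{Y{\left(W{\left(-15,16 \right)} - 71,\frac{266}{-3 - -108} \right)} + \left(\left(23224 - 58658\right) - 61311\right)} = \sqrt{6 + \left(\left(23224 - 58658\right) - 61311\right)} = \sqrt{6 - 96745} = \sqrt{-96739} = i \sqrt{96739}$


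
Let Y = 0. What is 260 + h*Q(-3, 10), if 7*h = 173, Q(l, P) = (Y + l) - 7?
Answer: 90/7 ≈ 12.857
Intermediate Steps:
Q(l, P) = -7 + l (Q(l, P) = (0 + l) - 7 = l - 7 = -7 + l)
h = 173/7 (h = (⅐)*173 = 173/7 ≈ 24.714)
260 + h*Q(-3, 10) = 260 + 173*(-7 - 3)/7 = 260 + (173/7)*(-10) = 260 - 1730/7 = 90/7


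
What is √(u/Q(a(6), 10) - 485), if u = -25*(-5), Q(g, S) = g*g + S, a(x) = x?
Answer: 3*I*√113390/46 ≈ 21.961*I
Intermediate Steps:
Q(g, S) = S + g² (Q(g, S) = g² + S = S + g²)
u = 125
√(u/Q(a(6), 10) - 485) = √(125/(10 + 6²) - 485) = √(125/(10 + 36) - 485) = √(125/46 - 485) = √(-22185/46) = 3*I*√113390/46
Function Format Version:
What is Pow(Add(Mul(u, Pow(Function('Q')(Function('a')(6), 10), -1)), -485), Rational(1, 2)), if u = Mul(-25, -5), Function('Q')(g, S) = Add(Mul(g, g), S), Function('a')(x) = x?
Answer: Mul(Rational(3, 46), I, Pow(113390, Rational(1, 2))) ≈ Mul(21.961, I)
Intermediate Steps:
Function('Q')(g, S) = Add(S, Pow(g, 2)) (Function('Q')(g, S) = Add(Pow(g, 2), S) = Add(S, Pow(g, 2)))
u = 125
Pow(Add(Mul(u, Pow(Function('Q')(Function('a')(6), 10), -1)), -485), Rational(1, 2)) = Pow(Add(Mul(125, Pow(Add(10, Pow(6, 2)), -1)), -485), Rational(1, 2)) = Pow(Add(Mul(125, Pow(Add(10, 36), -1)), -485), Rational(1, 2)) = Pow(Add(Mul(125, Pow(46, -1)), -485), Rational(1, 2)) = Pow(Add(Mul(125, Rational(1, 46)), -485), Rational(1, 2)) = Pow(Add(Rational(125, 46), -485), Rational(1, 2)) = Pow(Rational(-22185, 46), Rational(1, 2)) = Mul(Rational(3, 46), I, Pow(113390, Rational(1, 2)))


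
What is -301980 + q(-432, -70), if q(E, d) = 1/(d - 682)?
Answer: -227088961/752 ≈ -3.0198e+5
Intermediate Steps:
q(E, d) = 1/(-682 + d)
-301980 + q(-432, -70) = -301980 + 1/(-682 - 70) = -301980 + 1/(-752) = -301980 - 1/752 = -227088961/752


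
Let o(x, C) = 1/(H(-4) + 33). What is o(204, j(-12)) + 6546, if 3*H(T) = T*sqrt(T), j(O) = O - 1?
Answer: 64576587/9865 + 24*I/9865 ≈ 6546.0 + 0.0024328*I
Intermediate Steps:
j(O) = -1 + O
H(T) = T**(3/2)/3 (H(T) = (T*sqrt(T))/3 = T**(3/2)/3)
o(x, C) = 9*(33 + 8*I/3)/9865 (o(x, C) = 1/((-4)**(3/2)/3 + 33) = 1/((-8*I)/3 + 33) = 1/(-8*I/3 + 33) = 1/(33 - 8*I/3) = 9*(33 + 8*I/3)/9865)
o(204, j(-12)) + 6546 = (297/9865 + 24*I/9865) + 6546 = 64576587/9865 + 24*I/9865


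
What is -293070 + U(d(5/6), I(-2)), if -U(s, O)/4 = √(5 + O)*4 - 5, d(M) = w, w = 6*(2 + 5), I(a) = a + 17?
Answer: -293050 - 32*√5 ≈ -2.9312e+5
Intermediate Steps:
I(a) = 17 + a
w = 42 (w = 6*7 = 42)
d(M) = 42
U(s, O) = 20 - 16*√(5 + O) (U(s, O) = -4*(√(5 + O)*4 - 5) = -4*(4*√(5 + O) - 5) = -4*(-5 + 4*√(5 + O)) = 20 - 16*√(5 + O))
-293070 + U(d(5/6), I(-2)) = -293070 + (20 - 16*√(5 + (17 - 2))) = -293070 + (20 - 16*√(5 + 15)) = -293070 + (20 - 32*√5) = -293050 - 32*√5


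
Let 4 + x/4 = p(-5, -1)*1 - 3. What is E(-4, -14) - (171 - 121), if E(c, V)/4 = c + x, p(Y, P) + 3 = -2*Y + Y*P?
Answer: 14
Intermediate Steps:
p(Y, P) = -3 - 2*Y + P*Y (p(Y, P) = -3 + (-2*Y + Y*P) = -3 + (-2*Y + P*Y) = -3 - 2*Y + P*Y)
x = 20 (x = -16 + 4*((-3 - 2*(-5) - 1*(-5))*1 - 3) = -16 + 4*((-3 + 10 + 5)*1 - 3) = -16 + 4*(12*1 - 3) = -16 + 4*(12 - 3) = -16 + 4*9 = -16 + 36 = 20)
E(c, V) = 80 + 4*c (E(c, V) = 4*(c + 20) = 4*(20 + c) = 80 + 4*c)
E(-4, -14) - (171 - 121) = (80 + 4*(-4)) - (171 - 121) = (80 - 16) - 1*50 = 64 - 50 = 14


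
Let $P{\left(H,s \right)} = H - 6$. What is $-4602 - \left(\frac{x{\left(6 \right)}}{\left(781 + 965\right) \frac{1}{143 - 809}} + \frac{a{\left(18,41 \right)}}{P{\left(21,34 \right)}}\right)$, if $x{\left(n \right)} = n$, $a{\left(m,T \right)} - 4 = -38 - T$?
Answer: $- \frac{445687}{97} \approx -4594.7$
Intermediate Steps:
$a{\left(m,T \right)} = -34 - T$ ($a{\left(m,T \right)} = 4 - \left(38 + T\right) = -34 - T$)
$P{\left(H,s \right)} = -6 + H$
$-4602 - \left(\frac{x{\left(6 \right)}}{\left(781 + 965\right) \frac{1}{143 - 809}} + \frac{a{\left(18,41 \right)}}{P{\left(21,34 \right)}}\right) = -4602 - \left(\frac{6}{\left(781 + 965\right) \frac{1}{143 - 809}} + \frac{-34 - 41}{-6 + 21}\right) = -4602 - \left(\frac{6}{1746 \frac{1}{-666}} + \frac{-34 - 41}{15}\right) = -4602 - \left(\frac{6}{1746 \left(- \frac{1}{666}\right)} - 5\right) = -4602 - \left(\frac{6}{- \frac{97}{37}} - 5\right) = -4602 - \left(6 \left(- \frac{37}{97}\right) - 5\right) = -4602 - \left(- \frac{222}{97} - 5\right) = -4602 - - \frac{707}{97} = -4602 + \frac{707}{97} = - \frac{445687}{97}$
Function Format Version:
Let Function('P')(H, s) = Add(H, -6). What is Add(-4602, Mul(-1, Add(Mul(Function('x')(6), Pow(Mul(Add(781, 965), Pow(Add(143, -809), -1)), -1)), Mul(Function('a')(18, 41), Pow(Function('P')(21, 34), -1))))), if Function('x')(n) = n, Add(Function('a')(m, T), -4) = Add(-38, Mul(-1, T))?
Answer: Rational(-445687, 97) ≈ -4594.7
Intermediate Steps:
Function('a')(m, T) = Add(-34, Mul(-1, T)) (Function('a')(m, T) = Add(4, Add(-38, Mul(-1, T))) = Add(-34, Mul(-1, T)))
Function('P')(H, s) = Add(-6, H)
Add(-4602, Mul(-1, Add(Mul(Function('x')(6), Pow(Mul(Add(781, 965), Pow(Add(143, -809), -1)), -1)), Mul(Function('a')(18, 41), Pow(Function('P')(21, 34), -1))))) = Add(-4602, Mul(-1, Add(Mul(6, Pow(Mul(Add(781, 965), Pow(Add(143, -809), -1)), -1)), Mul(Add(-34, Mul(-1, 41)), Pow(Add(-6, 21), -1))))) = Add(-4602, Mul(-1, Add(Mul(6, Pow(Mul(1746, Pow(-666, -1)), -1)), Mul(Add(-34, -41), Pow(15, -1))))) = Add(-4602, Mul(-1, Add(Mul(6, Pow(Mul(1746, Rational(-1, 666)), -1)), Mul(-75, Rational(1, 15))))) = Add(-4602, Mul(-1, Add(Mul(6, Pow(Rational(-97, 37), -1)), -5))) = Add(-4602, Mul(-1, Add(Mul(6, Rational(-37, 97)), -5))) = Add(-4602, Mul(-1, Add(Rational(-222, 97), -5))) = Add(-4602, Mul(-1, Rational(-707, 97))) = Add(-4602, Rational(707, 97)) = Rational(-445687, 97)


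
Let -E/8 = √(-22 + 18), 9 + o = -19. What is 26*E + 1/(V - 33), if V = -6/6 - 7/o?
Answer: -4/135 - 416*I ≈ -0.02963 - 416.0*I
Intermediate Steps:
o = -28 (o = -9 - 19 = -28)
V = -¾ (V = -6/6 - 7/(-28) = -6*⅙ - 7*(-1/28) = -1 + ¼ = -¾ ≈ -0.75000)
E = -16*I (E = -8*√(-22 + 18) = -16*I ≈ -16.0*I)
26*E + 1/(V - 33) = 26*(-16*I) + 1/(-¾ - 33) = -416*I + 1/(-135/4) = -416*I - 4/135 = -4/135 - 416*I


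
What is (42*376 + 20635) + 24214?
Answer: 60641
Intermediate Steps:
(42*376 + 20635) + 24214 = (15792 + 20635) + 24214 = 36427 + 24214 = 60641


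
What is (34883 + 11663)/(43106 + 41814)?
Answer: 23273/42460 ≈ 0.54812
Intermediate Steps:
(34883 + 11663)/(43106 + 41814) = 46546/84920 = 46546*(1/84920) = 23273/42460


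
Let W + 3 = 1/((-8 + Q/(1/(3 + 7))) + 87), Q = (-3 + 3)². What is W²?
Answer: 55696/6241 ≈ 8.9242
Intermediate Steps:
Q = 0 (Q = 0² = 0)
W = -236/79 (W = -3 + 1/((-8 + 0/1/(3 + 7)) + 87) = -3 + 1/((-8 + 0/1/10) + 87) = -3 + 1/((-8 + 0/(⅒)) + 87) = -3 + 1/((-8 + 10*0) + 87) = -3 + 1/((-8 + 0) + 87) = -3 + 1/(-8 + 87) = -3 + 1/79 = -236/79 ≈ -2.9873)
W² = (-236/79)² = 55696/6241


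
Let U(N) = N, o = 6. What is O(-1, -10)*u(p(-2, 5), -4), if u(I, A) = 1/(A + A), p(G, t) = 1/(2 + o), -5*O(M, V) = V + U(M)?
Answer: -11/40 ≈ -0.27500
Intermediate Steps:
O(M, V) = -M/5 - V/5 (O(M, V) = -(V + M)/5 = -(M + V)/5 = -M/5 - V/5)
p(G, t) = ⅛ (p(G, t) = 1/(2 + 6) = 1/8 = ⅛)
u(I, A) = 1/(2*A)
O(-1, -10)*u(p(-2, 5), -4) = (-⅕*(-1) - ⅕*(-10))*((½)/(-4)) = (⅕ + 2)*((½)*(-¼)) = (11/5)*(-⅛) = -11/40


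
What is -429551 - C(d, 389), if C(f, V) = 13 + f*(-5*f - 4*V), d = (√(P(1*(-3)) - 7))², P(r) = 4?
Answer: -434187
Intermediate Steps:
d = -3 (d = (√(4 - 7))² = (√(-3))² = (I*√3)² = -3)
-429551 - C(d, 389) = -429551 - (13 - 5*(-3)² - 4*389*(-3)) = -429551 - (13 - 5*9 + 4668) = -429551 - (13 - 45 + 4668) = -429551 - 1*4636 = -429551 - 4636 = -434187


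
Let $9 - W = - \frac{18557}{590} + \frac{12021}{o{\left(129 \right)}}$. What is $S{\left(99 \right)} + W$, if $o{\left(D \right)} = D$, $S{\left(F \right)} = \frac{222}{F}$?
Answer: $- \frac{42271637}{837210} \approx -50.491$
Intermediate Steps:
$W = - \frac{1337849}{25370}$ ($W = 9 - \left(- \frac{18557}{590} + \frac{12021}{129}\right) = 9 - \left(\left(-18557\right) \frac{1}{590} + 12021 \cdot \frac{1}{129}\right) = 9 - \left(- \frac{18557}{590} + \frac{4007}{43}\right) = 9 - \frac{1566179}{25370} = - \frac{1337849}{25370} \approx -52.734$)
$S{\left(99 \right)} + W = \frac{222}{99} - \frac{1337849}{25370} = 222 \cdot \frac{1}{99} - \frac{1337849}{25370} = \frac{74}{33} - \frac{1337849}{25370} = - \frac{42271637}{837210}$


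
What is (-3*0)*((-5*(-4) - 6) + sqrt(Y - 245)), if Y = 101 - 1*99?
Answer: 0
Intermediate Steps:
Y = 2 (Y = 101 - 99 = 2)
(-3*0)*((-5*(-4) - 6) + sqrt(Y - 245)) = (-3*0)*((-5*(-4) - 6) + sqrt(2 - 245)) = 0*((20 - 6) + sqrt(-243)) = 0*(14 + 9*I*sqrt(3)) = 0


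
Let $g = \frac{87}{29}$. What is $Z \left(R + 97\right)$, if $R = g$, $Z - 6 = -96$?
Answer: $-9000$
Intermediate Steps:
$Z = -90$ ($Z = 6 - 96 = -90$)
$g = 3$ ($g = 87 \cdot \frac{1}{29} = 3$)
$R = 3$
$Z \left(R + 97\right) = - 90 \left(3 + 97\right) = \left(-90\right) 100 = -9000$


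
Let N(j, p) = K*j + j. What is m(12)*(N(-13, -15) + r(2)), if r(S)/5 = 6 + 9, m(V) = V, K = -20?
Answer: 3864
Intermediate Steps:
N(j, p) = -19*j (N(j, p) = -20*j + j = -19*j)
r(S) = 75 (r(S) = 5*(6 + 9) = 5*15 = 75)
m(12)*(N(-13, -15) + r(2)) = 12*(-19*(-13) + 75) = 12*(247 + 75) = 12*322 = 3864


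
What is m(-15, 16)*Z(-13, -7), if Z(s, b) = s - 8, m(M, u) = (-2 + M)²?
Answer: -6069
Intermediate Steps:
Z(s, b) = -8 + s
m(-15, 16)*Z(-13, -7) = (-2 - 15)²*(-8 - 13) = (-17)²*(-21) = 289*(-21) = -6069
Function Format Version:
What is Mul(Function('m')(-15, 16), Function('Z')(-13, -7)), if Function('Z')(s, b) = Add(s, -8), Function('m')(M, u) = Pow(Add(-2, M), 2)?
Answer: -6069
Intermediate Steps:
Function('Z')(s, b) = Add(-8, s)
Mul(Function('m')(-15, 16), Function('Z')(-13, -7)) = Mul(Pow(Add(-2, -15), 2), Add(-8, -13)) = Mul(Pow(-17, 2), -21) = Mul(289, -21) = -6069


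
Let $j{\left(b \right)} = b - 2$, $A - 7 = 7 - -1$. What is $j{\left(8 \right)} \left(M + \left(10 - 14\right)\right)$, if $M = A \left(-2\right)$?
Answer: $-204$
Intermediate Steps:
$A = 15$ ($A = 7 + \left(7 - -1\right) = 7 + \left(7 + 1\right) = 7 + 8 = 15$)
$j{\left(b \right)} = -2 + b$ ($j{\left(b \right)} = b - 2 = -2 + b$)
$M = -30$ ($M = 15 \left(-2\right) = -30$)
$j{\left(8 \right)} \left(M + \left(10 - 14\right)\right) = \left(-2 + 8\right) \left(-30 + \left(10 - 14\right)\right) = 6 \left(-30 + \left(10 - 14\right)\right) = 6 \left(-30 - 4\right) = 6 \left(-34\right) = -204$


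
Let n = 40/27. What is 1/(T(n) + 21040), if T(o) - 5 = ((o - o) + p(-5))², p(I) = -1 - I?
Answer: 1/21061 ≈ 4.7481e-5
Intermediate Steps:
n = 40/27 (n = 40*(1/27) = 40/27 ≈ 1.4815)
T(o) = 21 (T(o) = 5 + ((o - o) + (-1 - 1*(-5)))² = 5 + (0 + (-1 + 5))² = 5 + (0 + 4)² = 5 + 4² = 5 + 16 = 21)
1/(T(n) + 21040) = 1/(21 + 21040) = 1/21061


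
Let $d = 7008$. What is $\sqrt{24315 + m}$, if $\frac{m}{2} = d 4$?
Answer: $3 \sqrt{8931} \approx 283.51$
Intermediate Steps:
$m = 56064$ ($m = 2 \cdot 7008 \cdot 4 = 2 \cdot 28032 = 56064$)
$\sqrt{24315 + m} = \sqrt{24315 + 56064} = \sqrt{80379} = 3 \sqrt{8931}$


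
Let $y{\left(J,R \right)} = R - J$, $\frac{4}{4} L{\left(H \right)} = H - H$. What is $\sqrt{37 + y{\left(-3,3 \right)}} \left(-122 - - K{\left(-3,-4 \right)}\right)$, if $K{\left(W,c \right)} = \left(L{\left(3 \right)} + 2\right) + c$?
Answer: $- 124 \sqrt{43} \approx -813.12$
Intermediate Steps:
$L{\left(H \right)} = 0$ ($L{\left(H \right)} = H - H = 0$)
$K{\left(W,c \right)} = 2 + c$ ($K{\left(W,c \right)} = \left(0 + 2\right) + c = 2 + c$)
$\sqrt{37 + y{\left(-3,3 \right)}} \left(-122 - - K{\left(-3,-4 \right)}\right) = \sqrt{37 + \left(3 - -3\right)} \left(-122 + \left(\left(2 - 4\right) - 0\right)\right) = \sqrt{37 + \left(3 + 3\right)} \left(-122 + \left(-2 + 0\right)\right) = \sqrt{37 + 6} \left(-122 - 2\right) = \sqrt{43} \left(-124\right) = - 124 \sqrt{43}$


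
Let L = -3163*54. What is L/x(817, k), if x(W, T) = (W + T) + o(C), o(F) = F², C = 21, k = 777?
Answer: -170802/2035 ≈ -83.932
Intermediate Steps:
x(W, T) = 441 + T + W (x(W, T) = (W + T) + 21² = (T + W) + 441 = 441 + T + W)
L = -170802
L/x(817, k) = -170802/(441 + 777 + 817) = -170802/2035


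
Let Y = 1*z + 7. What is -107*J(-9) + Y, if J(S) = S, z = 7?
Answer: 977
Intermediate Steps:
Y = 14 (Y = 1*7 + 7 = 7 + 7 = 14)
-107*J(-9) + Y = -107*(-9) + 14 = 963 + 14 = 977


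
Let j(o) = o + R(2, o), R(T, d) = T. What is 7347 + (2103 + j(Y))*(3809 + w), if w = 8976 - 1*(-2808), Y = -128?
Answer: 30834708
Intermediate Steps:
j(o) = 2 + o (j(o) = o + 2 = 2 + o)
w = 11784 (w = 8976 + 2808 = 11784)
7347 + (2103 + j(Y))*(3809 + w) = 7347 + (2103 + (2 - 128))*(3809 + 11784) = 7347 + (2103 - 126)*15593 = 7347 + 1977*15593 = 7347 + 30827361 = 30834708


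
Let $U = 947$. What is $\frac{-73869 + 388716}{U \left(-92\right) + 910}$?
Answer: $- \frac{104949}{28738} \approx -3.6519$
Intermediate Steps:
$\frac{-73869 + 388716}{U \left(-92\right) + 910} = \frac{-73869 + 388716}{947 \left(-92\right) + 910} = \frac{314847}{-87124 + 910} = \frac{314847}{-86214} = 314847 \left(- \frac{1}{86214}\right) = - \frac{104949}{28738}$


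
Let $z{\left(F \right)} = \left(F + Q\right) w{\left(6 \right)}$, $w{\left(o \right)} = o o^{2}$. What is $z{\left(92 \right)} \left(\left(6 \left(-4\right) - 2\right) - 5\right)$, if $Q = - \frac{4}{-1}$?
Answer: $-642816$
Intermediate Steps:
$w{\left(o \right)} = o^{3}$
$Q = 4$ ($Q = \left(-4\right) \left(-1\right) = 4$)
$z{\left(F \right)} = 864 + 216 F$ ($z{\left(F \right)} = \left(F + 4\right) 6^{3} = \left(4 + F\right) 216 = 864 + 216 F$)
$z{\left(92 \right)} \left(\left(6 \left(-4\right) - 2\right) - 5\right) = \left(864 + 216 \cdot 92\right) \left(\left(6 \left(-4\right) - 2\right) - 5\right) = \left(864 + 19872\right) \left(\left(-24 - 2\right) - 5\right) = 20736 \left(-26 - 5\right) = 20736 \left(-31\right) = -642816$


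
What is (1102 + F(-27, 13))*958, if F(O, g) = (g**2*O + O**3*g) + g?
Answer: -248435266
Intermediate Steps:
F(O, g) = g + O*g**2 + g*O**3 (F(O, g) = (O*g**2 + g*O**3) + g = g + O*g**2 + g*O**3)
(1102 + F(-27, 13))*958 = (1102 + 13*(1 + (-27)**3 - 27*13))*958 = (1102 + 13*(1 - 19683 - 351))*958 = (1102 + 13*(-20033))*958 = (1102 - 260429)*958 = -259327*958 = -248435266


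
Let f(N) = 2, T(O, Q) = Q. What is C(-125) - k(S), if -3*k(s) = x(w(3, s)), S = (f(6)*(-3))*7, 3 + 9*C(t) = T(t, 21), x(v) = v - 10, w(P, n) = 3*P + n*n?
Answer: 1769/3 ≈ 589.67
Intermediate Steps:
w(P, n) = n² + 3*P (w(P, n) = 3*P + n² = n² + 3*P)
x(v) = -10 + v
C(t) = 2 (C(t) = -⅓ + (⅑)*21 = -⅓ + 7/3 = 2)
S = -42 (S = (2*(-3))*7 = -6*7 = -42)
k(s) = ⅓ - s²/3 (k(s) = -(-10 + (s² + 3*3))/3 = -(-10 + (s² + 9))/3 = -(-10 + (9 + s²))/3 = -(-1 + s²)/3 = ⅓ - s²/3)
C(-125) - k(S) = 2 - (⅓ - ⅓*(-42)²) = 2 - (⅓ - ⅓*1764) = 2 - (⅓ - 588) = 2 - 1*(-1763/3) = 2 + 1763/3 = 1769/3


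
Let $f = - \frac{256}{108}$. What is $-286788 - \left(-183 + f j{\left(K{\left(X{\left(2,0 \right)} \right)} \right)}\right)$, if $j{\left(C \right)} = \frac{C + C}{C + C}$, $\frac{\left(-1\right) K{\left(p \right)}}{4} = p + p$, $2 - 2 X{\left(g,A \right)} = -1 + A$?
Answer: $- \frac{7738271}{27} \approx -2.866 \cdot 10^{5}$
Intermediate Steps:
$X{\left(g,A \right)} = \frac{3}{2} - \frac{A}{2}$ ($X{\left(g,A \right)} = 1 - \frac{-1 + A}{2} = 1 - \left(- \frac{1}{2} + \frac{A}{2}\right) = \frac{3}{2} - \frac{A}{2}$)
$K{\left(p \right)} = - 8 p$ ($K{\left(p \right)} = - 4 \left(p + p\right) = - 4 \cdot 2 p = - 8 p$)
$j{\left(C \right)} = 1$ ($j{\left(C \right)} = \frac{2 C}{2 C} = 2 C \frac{1}{2 C} = 1$)
$f = - \frac{64}{27}$ ($f = \left(-256\right) \frac{1}{108} = - \frac{64}{27} \approx -2.3704$)
$-286788 - \left(-183 + f j{\left(K{\left(X{\left(2,0 \right)} \right)} \right)}\right) = -286788 - \left(-183 - \frac{64}{27}\right) = -286788 - - \frac{5005}{27} = -286788 + \frac{5005}{27} = - \frac{7738271}{27}$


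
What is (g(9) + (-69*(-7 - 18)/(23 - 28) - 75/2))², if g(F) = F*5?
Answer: 455625/4 ≈ 1.1391e+5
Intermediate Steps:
g(F) = 5*F
(g(9) + (-69*(-7 - 18)/(23 - 28) - 75/2))² = (5*9 + (-69*(-7 - 18)/(23 - 28) - 75/2))² = (45 + (-69/((-5/(-25))) - 75*½))² = (45 + (-69/((-5*(-1/25))) - 75/2))² = (45 + (-69/⅕ - 75/2))² = (45 + (-69*5 - 75/2))² = (45 + (-345 - 75/2))² = (45 - 765/2)² = (-675/2)² = 455625/4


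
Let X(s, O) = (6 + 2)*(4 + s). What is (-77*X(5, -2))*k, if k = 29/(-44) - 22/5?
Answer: 140238/5 ≈ 28048.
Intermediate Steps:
k = -1113/220 (k = 29*(-1/44) - 22*⅕ = -29/44 - 22/5 = -1113/220 ≈ -5.0591)
X(s, O) = 32 + 8*s (X(s, O) = 8*(4 + s) = 32 + 8*s)
(-77*X(5, -2))*k = -77*(32 + 8*5)*(-1113/220) = -77*(32 + 40)*(-1113/220) = -77*72*(-1113/220) = -5544*(-1113/220) = 140238/5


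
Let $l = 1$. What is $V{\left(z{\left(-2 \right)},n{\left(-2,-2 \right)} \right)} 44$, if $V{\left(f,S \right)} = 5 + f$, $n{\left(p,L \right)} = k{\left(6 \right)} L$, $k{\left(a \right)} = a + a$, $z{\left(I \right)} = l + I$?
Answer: $176$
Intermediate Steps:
$z{\left(I \right)} = 1 + I$
$k{\left(a \right)} = 2 a$
$n{\left(p,L \right)} = 12 L$ ($n{\left(p,L \right)} = 2 \cdot 6 L = 12 L$)
$V{\left(z{\left(-2 \right)},n{\left(-2,-2 \right)} \right)} 44 = \left(5 + \left(1 - 2\right)\right) 44 = \left(5 - 1\right) 44 = 4 \cdot 44 = 176$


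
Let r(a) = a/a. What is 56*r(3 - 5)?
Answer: 56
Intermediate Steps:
r(a) = 1
56*r(3 - 5) = 56*1 = 56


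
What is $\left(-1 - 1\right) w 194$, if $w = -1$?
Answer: $388$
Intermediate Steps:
$\left(-1 - 1\right) w 194 = \left(-1 - 1\right) \left(-1\right) 194 = \left(-2\right) \left(-1\right) 194 = 2 \cdot 194 = 388$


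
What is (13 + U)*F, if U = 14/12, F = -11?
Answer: -935/6 ≈ -155.83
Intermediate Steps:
U = 7/6 (U = 14*(1/12) = 7/6 ≈ 1.1667)
(13 + U)*F = (13 + 7/6)*(-11) = (85/6)*(-11) = -935/6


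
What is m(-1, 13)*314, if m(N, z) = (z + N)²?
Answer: 45216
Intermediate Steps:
m(N, z) = (N + z)²
m(-1, 13)*314 = (-1 + 13)²*314 = 12²*314 = 144*314 = 45216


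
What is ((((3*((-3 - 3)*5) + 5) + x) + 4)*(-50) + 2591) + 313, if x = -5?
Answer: 7204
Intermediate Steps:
((((3*((-3 - 3)*5) + 5) + x) + 4)*(-50) + 2591) + 313 = ((((3*((-3 - 3)*5) + 5) - 5) + 4)*(-50) + 2591) + 313 = ((((3*(-6*5) + 5) - 5) + 4)*(-50) + 2591) + 313 = ((((3*(-30) + 5) - 5) + 4)*(-50) + 2591) + 313 = ((((-90 + 5) - 5) + 4)*(-50) + 2591) + 313 = (((-85 - 5) + 4)*(-50) + 2591) + 313 = ((-90 + 4)*(-50) + 2591) + 313 = (-86*(-50) + 2591) + 313 = (4300 + 2591) + 313 = 6891 + 313 = 7204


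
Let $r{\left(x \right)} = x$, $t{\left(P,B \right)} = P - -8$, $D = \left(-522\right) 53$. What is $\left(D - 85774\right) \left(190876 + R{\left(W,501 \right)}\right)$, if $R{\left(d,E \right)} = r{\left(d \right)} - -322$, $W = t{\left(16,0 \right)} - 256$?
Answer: $-21663183040$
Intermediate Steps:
$D = -27666$
$t{\left(P,B \right)} = 8 + P$ ($t{\left(P,B \right)} = P + 8 = 8 + P$)
$W = -232$ ($W = \left(8 + 16\right) - 256 = 24 - 256 = -232$)
$R{\left(d,E \right)} = 322 + d$ ($R{\left(d,E \right)} = d - -322 = d + 322 = 322 + d$)
$\left(D - 85774\right) \left(190876 + R{\left(W,501 \right)}\right) = \left(-27666 - 85774\right) \left(190876 + \left(322 - 232\right)\right) = - 113440 \left(190876 + 90\right) = \left(-113440\right) 190966 = -21663183040$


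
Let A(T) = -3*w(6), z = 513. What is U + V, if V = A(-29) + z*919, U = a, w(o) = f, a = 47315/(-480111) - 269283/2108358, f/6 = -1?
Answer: 7575210618895349/16067394726 ≈ 4.7147e+5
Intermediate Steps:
f = -6 (f = 6*(-1) = -6)
a = -3635598241/16067394726 (a = 47315*(-1/480111) - 269283*1/2108358 = -47315/480111 - 12823/100398 = -3635598241/16067394726 ≈ -0.22627)
w(o) = -6
A(T) = 18 (A(T) = -3*(-6) = 18)
U = -3635598241/16067394726 ≈ -0.22627
V = 471465 (V = 18 + 513*919 = 18 + 471447 = 471465)
U + V = -3635598241/16067394726 + 471465 = 7575210618895349/16067394726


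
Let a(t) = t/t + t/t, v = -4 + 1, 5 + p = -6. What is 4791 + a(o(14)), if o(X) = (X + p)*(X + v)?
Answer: 4793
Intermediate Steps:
p = -11 (p = -5 - 6 = -11)
v = -3
o(X) = (-11 + X)*(-3 + X) (o(X) = (X - 11)*(X - 3) = (-11 + X)*(-3 + X))
a(t) = 2 (a(t) = 1 + 1 = 2)
4791 + a(o(14)) = 4791 + 2 = 4793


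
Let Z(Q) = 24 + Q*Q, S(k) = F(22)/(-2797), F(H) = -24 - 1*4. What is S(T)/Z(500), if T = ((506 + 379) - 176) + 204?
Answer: 7/174829282 ≈ 4.0039e-8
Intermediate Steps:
F(H) = -28 (F(H) = -24 - 4 = -28)
T = 913 (T = (885 - 176) + 204 = 709 + 204 = 913)
S(k) = 28/2797 (S(k) = -28/(-2797) = -28*(-1/2797) = 28/2797)
Z(Q) = 24 + Q**2
S(T)/Z(500) = 28/(2797*(24 + 500**2)) = 28/(2797*(24 + 250000)) = (28/2797)/250024 = (28/2797)*(1/250024) = 7/174829282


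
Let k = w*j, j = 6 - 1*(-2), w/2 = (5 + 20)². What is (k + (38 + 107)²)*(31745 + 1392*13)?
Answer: 1546317025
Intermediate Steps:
w = 1250 (w = 2*(5 + 20)² = 2*25² = 2*625 = 1250)
j = 8 (j = 6 + 2 = 8)
k = 10000 (k = 1250*8 = 10000)
(k + (38 + 107)²)*(31745 + 1392*13) = (10000 + (38 + 107)²)*(31745 + 1392*13) = (10000 + 145²)*(31745 + 18096) = (10000 + 21025)*49841 = 31025*49841 = 1546317025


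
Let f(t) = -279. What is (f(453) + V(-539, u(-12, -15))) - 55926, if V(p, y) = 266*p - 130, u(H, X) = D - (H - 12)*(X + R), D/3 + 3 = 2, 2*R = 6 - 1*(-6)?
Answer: -199709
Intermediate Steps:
R = 6 (R = (6 - 1*(-6))/2 = (6 + 6)/2 = (½)*12 = 6)
D = -3 (D = -9 + 3*2 = -9 + 6 = -3)
u(H, X) = -3 - (-12 + H)*(6 + X) (u(H, X) = -3 - (H - 12)*(X + 6) = -3 - (-12 + H)*(6 + X))
V(p, y) = -130 + 266*p
(f(453) + V(-539, u(-12, -15))) - 55926 = (-279 + (-130 + 266*(-539))) - 55926 = (-279 + (-130 - 143374)) - 55926 = (-279 - 143504) - 55926 = -143783 - 55926 = -199709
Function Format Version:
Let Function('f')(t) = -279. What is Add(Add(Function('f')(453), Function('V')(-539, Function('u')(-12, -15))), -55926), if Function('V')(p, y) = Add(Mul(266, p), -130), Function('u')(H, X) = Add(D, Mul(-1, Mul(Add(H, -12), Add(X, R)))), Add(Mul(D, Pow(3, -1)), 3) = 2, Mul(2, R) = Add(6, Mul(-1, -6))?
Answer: -199709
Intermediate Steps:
R = 6 (R = Mul(Rational(1, 2), Add(6, Mul(-1, -6))) = Mul(Rational(1, 2), Add(6, 6)) = Mul(Rational(1, 2), 12) = 6)
D = -3 (D = Add(-9, Mul(3, 2)) = Add(-9, 6) = -3)
Function('u')(H, X) = Add(-3, Mul(-1, Add(-12, H), Add(6, X))) (Function('u')(H, X) = Add(-3, Mul(-1, Mul(Add(H, -12), Add(X, 6)))) = Add(-3, Mul(-1, Mul(Add(-12, H), Add(6, X)))) = Add(-3, Mul(-1, Add(-12, H), Add(6, X))))
Function('V')(p, y) = Add(-130, Mul(266, p))
Add(Add(Function('f')(453), Function('V')(-539, Function('u')(-12, -15))), -55926) = Add(Add(-279, Add(-130, Mul(266, -539))), -55926) = Add(Add(-279, Add(-130, -143374)), -55926) = Add(Add(-279, -143504), -55926) = Add(-143783, -55926) = -199709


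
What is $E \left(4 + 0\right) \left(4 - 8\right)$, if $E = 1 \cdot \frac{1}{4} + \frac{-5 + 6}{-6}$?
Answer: $- \frac{4}{3} \approx -1.3333$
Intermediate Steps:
$E = \frac{1}{12}$ ($E = 1 \cdot \frac{1}{4} + 1 \left(- \frac{1}{6}\right) = \frac{1}{4} - \frac{1}{6} = \frac{1}{12} \approx 0.083333$)
$E \left(4 + 0\right) \left(4 - 8\right) = \frac{4 + 0}{12} \left(4 - 8\right) = \frac{1}{12} \cdot 4 \left(4 - 8\right) = \frac{1}{3} \left(-4\right) = - \frac{4}{3}$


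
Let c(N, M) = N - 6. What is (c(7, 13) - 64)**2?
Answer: 3969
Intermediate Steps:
c(N, M) = -6 + N
(c(7, 13) - 64)**2 = ((-6 + 7) - 64)**2 = (1 - 64)**2 = (-63)**2 = 3969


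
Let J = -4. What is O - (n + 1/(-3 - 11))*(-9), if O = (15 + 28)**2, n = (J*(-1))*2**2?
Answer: 27893/14 ≈ 1992.4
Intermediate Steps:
n = 16 (n = -4*(-1)*2**2 = 4*4 = 16)
O = 1849 (O = 43**2 = 1849)
O - (n + 1/(-3 - 11))*(-9) = 1849 - (16 + 1/(-3 - 11))*(-9) = 1849 - (16 + 1/(-14))*(-9) = 1849 - (16 - 1/14)*(-9) = 1849 - 223*(-9)/14 = 1849 - 1*(-2007/14) = 1849 + 2007/14 = 27893/14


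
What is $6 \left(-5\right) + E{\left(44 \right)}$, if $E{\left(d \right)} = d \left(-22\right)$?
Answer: $-998$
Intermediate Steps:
$E{\left(d \right)} = - 22 d$
$6 \left(-5\right) + E{\left(44 \right)} = 6 \left(-5\right) - 968 = -30 - 968 = -998$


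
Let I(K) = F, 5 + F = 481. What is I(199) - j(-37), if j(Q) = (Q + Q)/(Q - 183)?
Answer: 52323/110 ≈ 475.66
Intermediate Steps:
j(Q) = 2*Q/(-183 + Q) (j(Q) = (2*Q)/(-183 + Q) = 2*Q/(-183 + Q))
F = 476 (F = -5 + 481 = 476)
I(K) = 476
I(199) - j(-37) = 476 - 2*(-37)/(-183 - 37) = 476 - 2*(-37)/(-220) = 476 - 2*(-37)*(-1)/220 = 476 - 1*37/110 = 476 - 37/110 = 52323/110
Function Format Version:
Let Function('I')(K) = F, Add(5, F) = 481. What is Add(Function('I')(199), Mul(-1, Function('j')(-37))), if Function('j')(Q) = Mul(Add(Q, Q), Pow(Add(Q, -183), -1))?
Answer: Rational(52323, 110) ≈ 475.66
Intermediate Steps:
Function('j')(Q) = Mul(2, Q, Pow(Add(-183, Q), -1)) (Function('j')(Q) = Mul(Mul(2, Q), Pow(Add(-183, Q), -1)) = Mul(2, Q, Pow(Add(-183, Q), -1)))
F = 476 (F = Add(-5, 481) = 476)
Function('I')(K) = 476
Add(Function('I')(199), Mul(-1, Function('j')(-37))) = Add(476, Mul(-1, Mul(2, -37, Pow(Add(-183, -37), -1)))) = Add(476, Mul(-1, Mul(2, -37, Pow(-220, -1)))) = Add(476, Mul(-1, Mul(2, -37, Rational(-1, 220)))) = Add(476, Mul(-1, Rational(37, 110))) = Add(476, Rational(-37, 110)) = Rational(52323, 110)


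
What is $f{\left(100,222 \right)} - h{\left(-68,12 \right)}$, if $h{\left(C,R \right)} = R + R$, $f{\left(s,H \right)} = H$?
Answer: $198$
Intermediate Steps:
$h{\left(C,R \right)} = 2 R$
$f{\left(100,222 \right)} - h{\left(-68,12 \right)} = 222 - 2 \cdot 12 = 222 - 24 = 198$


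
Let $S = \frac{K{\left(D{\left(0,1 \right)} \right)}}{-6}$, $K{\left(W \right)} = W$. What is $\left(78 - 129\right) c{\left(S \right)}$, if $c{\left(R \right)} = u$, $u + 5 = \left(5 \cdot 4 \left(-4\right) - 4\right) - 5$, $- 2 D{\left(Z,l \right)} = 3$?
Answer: $4794$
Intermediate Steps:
$D{\left(Z,l \right)} = - \frac{3}{2}$ ($D{\left(Z,l \right)} = \left(- \frac{1}{2}\right) 3 = - \frac{3}{2}$)
$S = \frac{1}{4}$ ($S = - \frac{3}{2 \left(-6\right)} = \left(- \frac{3}{2}\right) \left(- \frac{1}{6}\right) = \frac{1}{4} \approx 0.25$)
$u = -94$ ($u = -5 + \left(\left(5 \cdot 4 \left(-4\right) - 4\right) - 5\right) = -5 + \left(\left(20 \left(-4\right) - 4\right) - 5\right) = -5 - 89 = -94$)
$c{\left(R \right)} = -94$
$\left(78 - 129\right) c{\left(S \right)} = \left(78 - 129\right) \left(-94\right) = \left(-51\right) \left(-94\right) = 4794$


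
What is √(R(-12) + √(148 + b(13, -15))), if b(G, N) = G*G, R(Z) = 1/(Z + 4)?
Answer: √(-2 + 16*√317)/4 ≈ 4.2047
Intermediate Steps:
R(Z) = 1/(4 + Z)
b(G, N) = G²
√(R(-12) + √(148 + b(13, -15))) = √(1/(4 - 12) + √(148 + 13²)) = √(1/(-8) + √(148 + 169)) = √(-⅛ + √317)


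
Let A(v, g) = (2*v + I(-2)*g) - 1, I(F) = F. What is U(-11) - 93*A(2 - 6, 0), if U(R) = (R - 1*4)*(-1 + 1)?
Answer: 837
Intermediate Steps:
A(v, g) = -1 - 2*g + 2*v (A(v, g) = (2*v - 2*g) - 1 = (-2*g + 2*v) - 1 = -1 - 2*g + 2*v)
U(R) = 0 (U(R) = (R - 4)*0 = (-4 + R)*0 = 0)
U(-11) - 93*A(2 - 6, 0) = 0 - 93*(-1 - 2*0 + 2*(2 - 6)) = 0 - 93*(-1 + 0 + 2*(-4)) = 0 - 93*(-1 + 0 - 8) = 0 - 93*(-9) = 0 + 837 = 837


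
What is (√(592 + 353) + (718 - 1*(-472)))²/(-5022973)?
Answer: -1417045/5022973 - 420*√105/295469 ≈ -0.29668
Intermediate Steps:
(√(592 + 353) + (718 - 1*(-472)))²/(-5022973) = (√945 + (718 + 472))²*(-1/5022973) = (3*√105 + 1190)²*(-1/5022973) = (1190 + 3*√105)²*(-1/5022973) = -(1190 + 3*√105)²/5022973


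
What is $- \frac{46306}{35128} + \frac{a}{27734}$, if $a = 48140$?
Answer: $\frac{101702829}{243559988} \approx 0.41757$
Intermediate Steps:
$- \frac{46306}{35128} + \frac{a}{27734} = - \frac{46306}{35128} + \frac{48140}{27734} = \left(-46306\right) \frac{1}{35128} + 48140 \cdot \frac{1}{27734} = - \frac{23153}{17564} + \frac{24070}{13867} = \frac{101702829}{243559988}$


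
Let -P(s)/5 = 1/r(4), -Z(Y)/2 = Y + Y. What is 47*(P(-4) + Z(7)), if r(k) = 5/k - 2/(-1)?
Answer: -18048/13 ≈ -1388.3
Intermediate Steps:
r(k) = 2 + 5/k (r(k) = 5/k - 2*(-1) = 5/k + 2 = 2 + 5/k)
Z(Y) = -4*Y (Z(Y) = -2*(Y + Y) = -4*Y)
P(s) = -20/13 (P(s) = -5/(2 + 5/4) = -5/13/4 = -5*4/13 = -20/13)
47*(P(-4) + Z(7)) = 47*(-20/13 - 4*7) = 47*(-20/13 - 28) = 47*(-384/13) = -18048/13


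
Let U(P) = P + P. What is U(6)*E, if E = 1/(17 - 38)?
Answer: -4/7 ≈ -0.57143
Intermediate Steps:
U(P) = 2*P
E = -1/21 (E = 1/(-21) = -1/21 ≈ -0.047619)
U(6)*E = (2*6)*(-1/21) = 12*(-1/21) = -4/7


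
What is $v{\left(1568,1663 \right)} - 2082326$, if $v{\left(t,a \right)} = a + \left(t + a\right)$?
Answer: $-2077432$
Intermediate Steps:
$v{\left(t,a \right)} = t + 2 a$ ($v{\left(t,a \right)} = a + \left(a + t\right) = t + 2 a$)
$v{\left(1568,1663 \right)} - 2082326 = \left(1568 + 2 \cdot 1663\right) - 2082326 = \left(1568 + 3326\right) - 2082326 = 4894 - 2082326 = -2077432$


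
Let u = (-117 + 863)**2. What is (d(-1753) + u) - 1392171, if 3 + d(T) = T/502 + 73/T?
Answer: -735387163603/880006 ≈ -8.3566e+5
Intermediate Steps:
d(T) = -3 + 73/T + T/502 (d(T) = -3 + (T/502 + 73/T) = -3 + (73/T + T/502) = -3 + 73/T + T/502)
u = 556516 (u = 746**2 = 556516)
(d(-1753) + u) - 1392171 = ((-3 + 73/(-1753) + (1/502)*(-1753)) + 556516) - 1392171 = ((-3 + 73*(-1/1753) - 1753/502) + 556516) - 1392171 = ((-3 - 73/1753 - 1753/502) + 556516) - 1392171 = (-5749673/880006 + 556516) - 1392171 = 489731669423/880006 - 1392171 = -735387163603/880006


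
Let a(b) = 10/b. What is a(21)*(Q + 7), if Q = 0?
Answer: 10/3 ≈ 3.3333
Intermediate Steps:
a(21)*(Q + 7) = (10/21)*(0 + 7) = (10*(1/21))*7 = (10/21)*7 = 10/3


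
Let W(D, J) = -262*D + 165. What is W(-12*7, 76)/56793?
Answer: 7391/18931 ≈ 0.39042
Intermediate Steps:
W(D, J) = 165 - 262*D
W(-12*7, 76)/56793 = (165 - (-3144)*7)/56793 = (165 - 262*(-84))*(1/56793) = (165 + 22008)*(1/56793) = 22173*(1/56793) = 7391/18931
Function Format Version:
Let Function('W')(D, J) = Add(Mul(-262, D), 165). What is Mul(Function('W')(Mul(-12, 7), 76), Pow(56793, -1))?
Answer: Rational(7391, 18931) ≈ 0.39042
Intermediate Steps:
Function('W')(D, J) = Add(165, Mul(-262, D))
Mul(Function('W')(Mul(-12, 7), 76), Pow(56793, -1)) = Mul(Add(165, Mul(-262, Mul(-12, 7))), Pow(56793, -1)) = Mul(Add(165, Mul(-262, -84)), Rational(1, 56793)) = Mul(Add(165, 22008), Rational(1, 56793)) = Mul(22173, Rational(1, 56793)) = Rational(7391, 18931)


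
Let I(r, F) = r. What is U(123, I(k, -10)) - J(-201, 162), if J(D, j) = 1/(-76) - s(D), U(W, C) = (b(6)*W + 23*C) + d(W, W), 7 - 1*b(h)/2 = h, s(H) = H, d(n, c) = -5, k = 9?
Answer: 18773/76 ≈ 247.01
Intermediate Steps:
b(h) = 14 - 2*h
U(W, C) = -5 + 2*W + 23*C (U(W, C) = ((14 - 2*6)*W + 23*C) - 5 = ((14 - 12)*W + 23*C) - 5 = (2*W + 23*C) - 5 = -5 + 2*W + 23*C)
J(D, j) = -1/76 - D (J(D, j) = 1/(-76) - D = -1/76 - D)
U(123, I(k, -10)) - J(-201, 162) = (-5 + 2*123 + 23*9) - (-1/76 - 1*(-201)) = (-5 + 246 + 207) - (-1/76 + 201) = 448 - 1*15275/76 = 448 - 15275/76 = 18773/76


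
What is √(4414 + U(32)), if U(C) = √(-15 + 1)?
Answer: √(4414 + I*√14) ≈ 66.438 + 0.0282*I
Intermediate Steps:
U(C) = I*√14 (U(C) = √(-14) = I*√14)
√(4414 + U(32)) = √(4414 + I*√14)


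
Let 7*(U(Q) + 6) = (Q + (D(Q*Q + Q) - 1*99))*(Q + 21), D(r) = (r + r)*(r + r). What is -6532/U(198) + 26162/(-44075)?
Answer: -35580464408327666/59942239888897725 ≈ -0.59358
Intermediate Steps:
D(r) = 4*r**2 (D(r) = (2*r)*(2*r) = 4*r**2)
U(Q) = -6 + (21 + Q)*(-99 + Q + 4*(Q + Q**2)**2)/7 (U(Q) = -6 + ((Q + (4*(Q*Q + Q)**2 - 1*99))*(Q + 21))/7 = -6 + ((Q + (4*(Q**2 + Q)**2 - 99))*(21 + Q))/7 = -6 + ((Q + (4*(Q + Q**2)**2 - 99))*(21 + Q))/7 = -6 + ((Q + (-99 + 4*(Q + Q**2)**2))*(21 + Q))/7 = -6 + ((-99 + Q + 4*(Q + Q**2)**2)*(21 + Q))/7 = -6 + ((21 + Q)*(-99 + Q + 4*(Q + Q**2)**2))/7 = -6 + (21 + Q)*(-99 + Q + 4*(Q + Q**2)**2)/7)
-6532/U(198) + 26162/(-44075) = -6532/(-303 - 78/7*198 + (4/7)*198**5 + (85/7)*198**2 + (92/7)*198**4 + (172/7)*198**3) + 26162/(-44075) = -6532/(-303 - 15444/7 + (4/7)*304316815968 + (85/7)*39204 + (92/7)*1536953616 + (172/7)*7762392) + 26162*(-1/44075) = -6532/(-303 - 15444/7 + 1217267263872/7 + 3332340/7 + 141399732672/7 + 1335131424/7) - 26162/44075 = -6532/1360005442743/7 - 26162/44075 = -6532*7/1360005442743 - 26162/44075 = -45724/1360005442743 - 26162/44075 = -35580464408327666/59942239888897725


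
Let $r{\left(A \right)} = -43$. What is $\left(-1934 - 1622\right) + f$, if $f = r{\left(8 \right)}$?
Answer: $-3599$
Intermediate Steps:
$f = -43$
$\left(-1934 - 1622\right) + f = \left(-1934 - 1622\right) - 43 = -3556 - 43 = -3599$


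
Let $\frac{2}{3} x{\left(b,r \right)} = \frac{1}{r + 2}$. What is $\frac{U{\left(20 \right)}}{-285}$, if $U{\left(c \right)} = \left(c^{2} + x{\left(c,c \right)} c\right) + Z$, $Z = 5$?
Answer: $- \frac{298}{209} \approx -1.4258$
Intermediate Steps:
$x{\left(b,r \right)} = \frac{3}{2 \left(2 + r\right)}$ ($x{\left(b,r \right)} = \frac{3}{2 \left(r + 2\right)} = \frac{3}{2 \left(2 + r\right)}$)
$U{\left(c \right)} = 5 + c^{2} + \frac{3 c}{2 \left(2 + c\right)}$ ($U{\left(c \right)} = \left(c^{2} + \frac{3}{2 \left(2 + c\right)} c\right) + 5 = \left(c^{2} + \frac{3 c}{2 \left(2 + c\right)}\right) + 5 = 5 + c^{2} + \frac{3 c}{2 \left(2 + c\right)}$)
$\frac{U{\left(20 \right)}}{-285} = \frac{\frac{1}{2 + 20} \left(\frac{3}{2} \cdot 20 + \left(2 + 20\right) \left(5 + 20^{2}\right)\right)}{-285} = \frac{30 + 22 \left(5 + 400\right)}{22} \left(- \frac{1}{285}\right) = \frac{30 + 22 \cdot 405}{22} \left(- \frac{1}{285}\right) = \frac{30 + 8910}{22} \left(- \frac{1}{285}\right) = \frac{1}{22} \cdot 8940 \left(- \frac{1}{285}\right) = \frac{4470}{11} \left(- \frac{1}{285}\right) = - \frac{298}{209}$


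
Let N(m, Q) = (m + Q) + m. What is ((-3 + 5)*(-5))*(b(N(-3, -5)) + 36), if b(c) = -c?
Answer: -470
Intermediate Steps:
N(m, Q) = Q + 2*m (N(m, Q) = (Q + m) + m = Q + 2*m)
((-3 + 5)*(-5))*(b(N(-3, -5)) + 36) = ((-3 + 5)*(-5))*(-(-5 + 2*(-3)) + 36) = (2*(-5))*(-(-5 - 6) + 36) = -10*(-1*(-11) + 36) = -10*(11 + 36) = -10*47 = -470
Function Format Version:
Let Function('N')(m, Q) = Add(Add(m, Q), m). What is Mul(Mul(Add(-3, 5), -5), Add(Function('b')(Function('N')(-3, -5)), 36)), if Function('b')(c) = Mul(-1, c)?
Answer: -470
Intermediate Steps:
Function('N')(m, Q) = Add(Q, Mul(2, m)) (Function('N')(m, Q) = Add(Add(Q, m), m) = Add(Q, Mul(2, m)))
Mul(Mul(Add(-3, 5), -5), Add(Function('b')(Function('N')(-3, -5)), 36)) = Mul(Mul(Add(-3, 5), -5), Add(Mul(-1, Add(-5, Mul(2, -3))), 36)) = Mul(Mul(2, -5), Add(Mul(-1, Add(-5, -6)), 36)) = Mul(-10, Add(Mul(-1, -11), 36)) = Mul(-10, Add(11, 36)) = Mul(-10, 47) = -470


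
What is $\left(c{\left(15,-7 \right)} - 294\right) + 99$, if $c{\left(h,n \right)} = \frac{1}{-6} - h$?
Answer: $- \frac{1261}{6} \approx -210.17$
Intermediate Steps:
$c{\left(h,n \right)} = - \frac{1}{6} - h$
$\left(c{\left(15,-7 \right)} - 294\right) + 99 = \left(\left(- \frac{1}{6} - 15\right) - 294\right) + 99 = \left(- \frac{91}{6} - 294\right) + 99 = - \frac{1855}{6} + 99 = - \frac{1261}{6}$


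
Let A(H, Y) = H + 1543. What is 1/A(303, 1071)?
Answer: 1/1846 ≈ 0.00054171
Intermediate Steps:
A(H, Y) = 1543 + H
1/A(303, 1071) = 1/(1543 + 303) = 1/1846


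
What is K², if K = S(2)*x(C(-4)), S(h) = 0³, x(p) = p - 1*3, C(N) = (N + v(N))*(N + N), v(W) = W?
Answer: 0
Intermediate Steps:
C(N) = 4*N² (C(N) = (N + N)*(N + N) = (2*N)*(2*N) = 4*N²)
x(p) = -3 + p (x(p) = p - 3 = -3 + p)
S(h) = 0
K = 0 (K = 0*(-3 + 4*(-4)²) = 0*(-3 + 4*16) = 0*(-3 + 64) = 0*61 = 0)
K² = 0² = 0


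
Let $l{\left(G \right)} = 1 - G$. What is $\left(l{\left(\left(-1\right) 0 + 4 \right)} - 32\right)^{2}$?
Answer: $1225$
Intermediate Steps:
$\left(l{\left(\left(-1\right) 0 + 4 \right)} - 32\right)^{2} = \left(\left(1 - \left(\left(-1\right) 0 + 4\right)\right) - 32\right)^{2} = \left(\left(1 - \left(0 + 4\right)\right) - 32\right)^{2} = \left(\left(1 - 4\right) - 32\right)^{2} = \left(-3 - 32\right)^{2} = \left(-35\right)^{2} = 1225$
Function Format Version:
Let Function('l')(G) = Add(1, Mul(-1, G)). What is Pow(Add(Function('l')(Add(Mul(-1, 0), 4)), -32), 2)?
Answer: 1225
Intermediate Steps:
Pow(Add(Function('l')(Add(Mul(-1, 0), 4)), -32), 2) = Pow(Add(Add(1, Mul(-1, Add(Mul(-1, 0), 4))), -32), 2) = Pow(Add(Add(1, Mul(-1, Add(0, 4))), -32), 2) = Pow(Add(Add(1, Mul(-1, 4)), -32), 2) = Pow(Add(Add(1, -4), -32), 2) = Pow(Add(-3, -32), 2) = Pow(-35, 2) = 1225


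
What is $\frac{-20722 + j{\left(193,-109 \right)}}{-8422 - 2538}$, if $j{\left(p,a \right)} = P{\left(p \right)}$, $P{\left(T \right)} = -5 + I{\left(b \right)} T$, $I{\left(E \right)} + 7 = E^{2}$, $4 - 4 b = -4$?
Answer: $\frac{10653}{5480} \approx 1.944$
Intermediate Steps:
$b = 2$ ($b = 1 - -1 = 1 + 1 = 2$)
$I{\left(E \right)} = -7 + E^{2}$
$P{\left(T \right)} = -5 - 3 T$ ($P{\left(T \right)} = -5 + \left(-7 + 2^{2}\right) T = -5 + \left(-7 + 4\right) T = -5 - 3 T$)
$j{\left(p,a \right)} = -5 - 3 p$
$\frac{-20722 + j{\left(193,-109 \right)}}{-8422 - 2538} = \frac{-20722 - 584}{-8422 - 2538} = \frac{-20722 - 584}{-10960} = \left(-20722 - 584\right) \left(- \frac{1}{10960}\right) = \left(-21306\right) \left(- \frac{1}{10960}\right) = \frac{10653}{5480}$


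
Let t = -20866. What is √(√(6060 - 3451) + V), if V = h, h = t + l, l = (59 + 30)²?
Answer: √(-12945 + √2609) ≈ 113.55*I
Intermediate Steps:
l = 7921 (l = 89² = 7921)
h = -12945 (h = -20866 + 7921 = -12945)
V = -12945
√(√(6060 - 3451) + V) = √(√(6060 - 3451) - 12945) = √(√2609 - 12945) = √(-12945 + √2609)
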